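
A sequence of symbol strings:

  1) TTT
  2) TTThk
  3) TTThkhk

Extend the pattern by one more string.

TTThkhkhk

The strings grow by a fixed suffix hk each time.
One more step from TTThkhk gives the answer.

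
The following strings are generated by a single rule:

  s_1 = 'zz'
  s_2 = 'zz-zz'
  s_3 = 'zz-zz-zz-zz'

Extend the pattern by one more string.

Every step duplicates the string with '-' between the halves.
One more doubling of zz-zz-zz-zz gives the answer.

zz-zz-zz-zz-zz-zz-zz-zz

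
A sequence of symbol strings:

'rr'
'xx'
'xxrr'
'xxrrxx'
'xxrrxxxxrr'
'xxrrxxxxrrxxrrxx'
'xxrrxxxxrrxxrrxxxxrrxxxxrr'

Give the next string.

xxrrxxxxrrxxrrxxxxrrxxxxrrxxrrxxxxrrxxrrxx

From term 3 onward, concatenate the last term with the second-to-last: xx·rr = xxrr, xxrr·xx = xxrrxx, …
So term 8 is xxrrxxxxrrxxrrxxxxrrxxxxrr·xxrrxxxxrrxxrrxx.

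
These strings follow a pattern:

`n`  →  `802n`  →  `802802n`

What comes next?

Each term is the previous one with 802 prepended.
So the next term is 802·802802n.

802802802n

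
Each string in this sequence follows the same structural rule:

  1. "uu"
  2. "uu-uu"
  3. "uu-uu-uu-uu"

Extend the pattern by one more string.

Each string is two copies of the previous one joined by '-'.
Doubling uu-uu-uu-uu with '-' between the halves:

uu-uu-uu-uu-uu-uu-uu-uu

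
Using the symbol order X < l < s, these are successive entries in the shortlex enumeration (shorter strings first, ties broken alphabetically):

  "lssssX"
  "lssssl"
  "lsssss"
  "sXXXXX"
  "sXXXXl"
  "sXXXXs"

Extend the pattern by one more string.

sXXXlX

Find the rightmost character of sXXXXs below s, bump it to the next letter, and reset everything to its right to X.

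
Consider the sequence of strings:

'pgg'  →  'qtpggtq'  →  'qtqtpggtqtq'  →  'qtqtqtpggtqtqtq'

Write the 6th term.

qtqtqtqtqtpggtqtqtqtqtq

Every step adds qt to the front and tq to the end of the previous string.
From qtqtqtpggtqtqtq, 2 further steps: qtqtqtpggtqtqtq → qtqtqtqtpggtqtqtqtq → (answer).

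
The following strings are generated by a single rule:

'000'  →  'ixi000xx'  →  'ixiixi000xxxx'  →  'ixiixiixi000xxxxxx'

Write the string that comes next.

Each term wraps the previous one in ixi on the left and xx on the right.
Applying this once more to ixiixiixi000xxxxxx:

ixiixiixiixi000xxxxxxxx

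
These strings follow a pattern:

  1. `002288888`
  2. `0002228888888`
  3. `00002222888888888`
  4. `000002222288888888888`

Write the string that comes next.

Each string has the form 0^{n} 2^{n} 8^{2n+1}, where the shown terms are n = 2, 3, 4, 5.
For the next term, n = 6, so the run lengths are 6, 6, 13.

0000002222228888888888888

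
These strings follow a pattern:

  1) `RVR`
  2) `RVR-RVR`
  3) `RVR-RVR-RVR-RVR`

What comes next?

s(k+1) = s(k)·-·s(k) — each term doubles the last with '-' between the halves.
So the next term is two copies of RVR-RVR-RVR-RVR with '-' between the halves.

RVR-RVR-RVR-RVR-RVR-RVR-RVR-RVR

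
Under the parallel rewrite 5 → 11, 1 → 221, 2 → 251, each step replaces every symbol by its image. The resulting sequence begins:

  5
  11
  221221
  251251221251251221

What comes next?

φ(251251221251251221) expands symbol-by-symbol to 251 11 221 251 11 221 251 251 221 251 11 221 251 11 221 251 251 221; joining the 18 pieces gives the next term.

25111221251112212512512212511122125111221251251221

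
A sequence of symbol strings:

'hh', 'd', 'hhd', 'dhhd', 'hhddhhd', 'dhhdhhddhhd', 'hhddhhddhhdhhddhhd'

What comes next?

This is a Fibonacci-style word recurrence s(k) = s(k−2)·s(k−1): e.g. hh·d = hhd.
The next term joins dhhdhhddhhd and hhddhhddhhdhhddhhd.

dhhdhhddhhdhhddhhddhhdhhddhhd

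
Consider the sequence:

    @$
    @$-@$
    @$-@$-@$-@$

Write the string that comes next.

Each string is two copies of the previous one joined by '-'.
Doubling @$-@$-@$-@$ with '-' between the halves:

@$-@$-@$-@$-@$-@$-@$-@$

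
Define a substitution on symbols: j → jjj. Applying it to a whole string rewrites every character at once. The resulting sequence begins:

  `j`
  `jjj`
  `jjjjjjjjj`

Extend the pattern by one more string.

jjjjjjjjjjjjjjjjjjjjjjjjjjj

Expanding jjjjjjjjj: j→jjj, j→jjj, j→jjj, j→jjj, j→jjj, j→jjj, j→jjj, j→jjj, j→jjj. Concatenated: jjj jjj jjj jjj jjj jjj jjj jjj jjj.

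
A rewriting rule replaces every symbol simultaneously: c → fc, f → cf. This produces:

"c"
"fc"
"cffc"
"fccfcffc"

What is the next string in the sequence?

cffcfccffccfcffc

Apply φ to fccfcffc symbol by symbol: f→cf, c→fc, c→fc, f→cf, c→fc, f→cf, f→cf, c→fc; joined: cf fc fc cf fc cf cf fc.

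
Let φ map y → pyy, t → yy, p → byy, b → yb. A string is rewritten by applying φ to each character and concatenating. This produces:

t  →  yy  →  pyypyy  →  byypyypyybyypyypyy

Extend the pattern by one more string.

ybpyypyybyypyypyybyypyypyyybpyypyybyypyypyybyypyypyy

Applying the rule to each of the 18 symbols of byypyypyybyypyypyy gives the pieces yb pyy pyy byy pyy pyy byy pyy pyy yb pyy pyy byy pyy pyy byy pyy pyy, which concatenate to the answer.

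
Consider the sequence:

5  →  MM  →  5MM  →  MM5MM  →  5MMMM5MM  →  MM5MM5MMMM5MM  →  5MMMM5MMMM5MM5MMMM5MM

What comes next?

From term 3 onward, concatenate the second-to-last term with the last: 5·MM = 5MM, MM·5MM = MM5MM, …
The next term joins MM5MM5MMMM5MM and 5MMMM5MMMM5MM5MMMM5MM.

MM5MM5MMMM5MM5MMMM5MMMM5MM5MMMM5MM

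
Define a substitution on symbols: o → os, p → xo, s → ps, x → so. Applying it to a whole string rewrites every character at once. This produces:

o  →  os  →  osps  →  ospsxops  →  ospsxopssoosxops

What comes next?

Rewriting the 16 symbols of ospsxopssoosxops one by one yields os ps xo ps so os xo ps ps os os ps so os xo ps; concatenated:

ospsxopssoosxopspsosospssoosxops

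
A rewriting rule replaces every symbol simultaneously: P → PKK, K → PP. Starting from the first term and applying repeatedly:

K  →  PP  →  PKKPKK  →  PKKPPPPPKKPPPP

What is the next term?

PKKPPPPPKKPKKPKKPKKPKKPPPPPKKPKKPKKPKK

Applying the rule to each of the 14 symbols of PKKPPPPPKKPPPP gives the pieces PKK PP PP PKK PKK PKK PKK PKK PP PP PKK PKK PKK PKK, which concatenate to the answer.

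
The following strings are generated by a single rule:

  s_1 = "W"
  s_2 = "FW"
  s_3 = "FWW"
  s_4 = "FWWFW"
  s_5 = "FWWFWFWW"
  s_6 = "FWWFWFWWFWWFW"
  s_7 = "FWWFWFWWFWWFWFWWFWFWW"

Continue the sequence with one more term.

FWWFWFWWFWWFWFWWFWFWWFWWFWFWWFWWFW

Each term (from the third on) is the previous term followed by the one before it: term 3 = FW·W = FWW.
Continuing: FWWFWFWWFWWFWFWWFWFWW · FWWFWFWWFWWFW gives term 8.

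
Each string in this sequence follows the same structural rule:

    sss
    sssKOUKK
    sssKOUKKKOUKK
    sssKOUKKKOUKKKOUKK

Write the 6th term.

sssKOUKKKOUKKKOUKKKOUKKKOUKK

Each term is the previous one with KOUKK appended.
From sssKOUKKKOUKKKOUKK, 2 further steps: sssKOUKKKOUKKKOUKK → sssKOUKKKOUKKKOUKKKOUKK → (answer).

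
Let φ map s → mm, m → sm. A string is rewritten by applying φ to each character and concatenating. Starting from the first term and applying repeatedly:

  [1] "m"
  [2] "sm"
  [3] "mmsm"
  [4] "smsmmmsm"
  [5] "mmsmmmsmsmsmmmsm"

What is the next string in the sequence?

Applying the rule to each of the 16 symbols of mmsmmmsmsmsmmmsm gives the pieces sm sm mm sm sm sm mm sm mm sm mm sm sm sm mm sm, which concatenate to the answer.

smsmmmsmsmsmmmsmmmsmmmsmsmsmmmsm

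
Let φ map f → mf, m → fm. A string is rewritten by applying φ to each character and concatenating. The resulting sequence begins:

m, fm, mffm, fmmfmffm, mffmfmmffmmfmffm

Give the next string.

Rewriting the 16 symbols of mffmfmmffmmfmffm one by one yields fm mf mf fm mf fm fm mf mf fm fm mf fm mf mf fm; concatenated:

fmmfmffmmffmfmmfmffmfmmffmmfmffm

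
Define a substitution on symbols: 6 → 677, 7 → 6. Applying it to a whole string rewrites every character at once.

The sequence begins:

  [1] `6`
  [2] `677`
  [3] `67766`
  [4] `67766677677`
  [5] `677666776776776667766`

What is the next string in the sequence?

6776667767767766677666776667767767766677677

φ(677666776776776667766) expands symbol-by-symbol to 677 6 6 677 677 677 6 6 677 6 6 677 6 6 677 677 677 6 6 677 677; joining the 21 pieces gives the next term.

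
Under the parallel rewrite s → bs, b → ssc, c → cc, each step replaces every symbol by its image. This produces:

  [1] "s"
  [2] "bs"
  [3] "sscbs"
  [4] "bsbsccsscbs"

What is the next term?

Apply φ to bsbsccsscbs symbol by symbol: b→ssc, s→bs, b→ssc, s→bs, c→cc, c→cc, s→bs, s→bs, c→cc, b→ssc, s→bs; joined: ssc bs ssc bs cc cc bs bs cc ssc bs.

sscbssscbsccccbsbsccsscbs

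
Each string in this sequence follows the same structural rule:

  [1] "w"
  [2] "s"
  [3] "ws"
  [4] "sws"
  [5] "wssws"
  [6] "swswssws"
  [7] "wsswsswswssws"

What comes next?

This is a Fibonacci-style word recurrence s(k) = s(k−2)·s(k−1): e.g. w·s = ws.
Continuing: swswssws · wsswsswswssws gives term 8.

swswsswswsswsswswssws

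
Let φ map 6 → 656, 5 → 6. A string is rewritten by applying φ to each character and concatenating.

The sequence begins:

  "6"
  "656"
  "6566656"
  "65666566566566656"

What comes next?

65666566566566656656665665666566566566656

φ(65666566566566656) expands symbol-by-symbol to 656 6 656 656 656 6 656 656 6 656 656 6 656 656 656 6 656; joining the 17 pieces gives the next term.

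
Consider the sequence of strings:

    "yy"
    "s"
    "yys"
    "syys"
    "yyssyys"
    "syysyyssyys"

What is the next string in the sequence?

From term 3 onward, concatenate the second-to-last term with the last: yy·s = yys, s·yys = syys, …
The next term joins yyssyys and syysyyssyys.

yyssyyssyysyyssyys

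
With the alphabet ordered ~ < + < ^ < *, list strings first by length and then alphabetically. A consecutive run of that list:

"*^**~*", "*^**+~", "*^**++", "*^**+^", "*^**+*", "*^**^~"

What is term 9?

Stepping forward 3 times from *^**^~: *^**^~ → *^**^+ → *^**^^, then the target.

*^**^*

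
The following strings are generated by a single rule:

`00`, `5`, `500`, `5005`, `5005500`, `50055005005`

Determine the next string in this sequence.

500550050055005500

This is a Fibonacci-style word recurrence s(k) = s(k−1)·s(k−2): e.g. 5·00 = 500.
The next term joins 50055005005 and 5005500.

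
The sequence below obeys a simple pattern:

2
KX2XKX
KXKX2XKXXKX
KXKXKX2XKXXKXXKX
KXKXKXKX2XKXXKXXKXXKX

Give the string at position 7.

Each term wraps the previous one in KX on the left and XKX on the right.
From KXKXKXKX2XKXXKXXKXXKX, 2 further steps: KXKXKXKX2XKXXKXXKXXKX → KXKXKXKXKX2XKXXKXXKXXKXXKX → (answer).

KXKXKXKXKXKX2XKXXKXXKXXKXXKXXKX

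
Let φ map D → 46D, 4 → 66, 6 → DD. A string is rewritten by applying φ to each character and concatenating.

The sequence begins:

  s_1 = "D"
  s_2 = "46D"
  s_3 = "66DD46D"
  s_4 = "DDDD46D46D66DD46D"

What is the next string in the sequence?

46D46D46D46D66DD46D66DD46DDDDD46D46D66DD46D

φ(DDDD46D46D66DD46D) expands symbol-by-symbol to 46D 46D 46D 46D 66 DD 46D 66 DD 46D DD DD 46D 46D 66 DD 46D; joining the 17 pieces gives the next term.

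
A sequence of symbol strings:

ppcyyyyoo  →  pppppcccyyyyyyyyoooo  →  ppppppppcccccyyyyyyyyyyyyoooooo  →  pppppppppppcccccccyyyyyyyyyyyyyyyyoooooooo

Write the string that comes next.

ppppppppppppppcccccccccyyyyyyyyyyyyyyyyyyyyoooooooooo

Each string has the form p^{3n-1} c^{2n-1} y^{4n} o^{2n} (n = 1, 2, …).
At n = 5 the blocks have lengths 14, 9, 20, 10.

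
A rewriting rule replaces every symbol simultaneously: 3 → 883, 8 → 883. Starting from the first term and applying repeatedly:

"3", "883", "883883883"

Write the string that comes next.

883883883883883883883883883

Expanding 883883883: 8→883, 8→883, 3→883, 8→883, 8→883, 3→883, 8→883, 8→883, 3→883. Concatenated: 883 883 883 883 883 883 883 883 883.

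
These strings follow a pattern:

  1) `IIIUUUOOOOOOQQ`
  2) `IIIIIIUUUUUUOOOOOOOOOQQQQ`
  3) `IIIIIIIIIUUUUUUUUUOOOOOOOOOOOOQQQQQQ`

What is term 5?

IIIIIIIIIIIIIIIUUUUUUUUUUUUUUUOOOOOOOOOOOOOOOOOOQQQQQQQQQQ

Term n consists of 3n I's, followed by 3n U's, followed by 3n+3 O's, followed by 2n Q's (n = 1, 2, …).
For term 5, n = 5, so the run lengths are 15, 15, 18, 10.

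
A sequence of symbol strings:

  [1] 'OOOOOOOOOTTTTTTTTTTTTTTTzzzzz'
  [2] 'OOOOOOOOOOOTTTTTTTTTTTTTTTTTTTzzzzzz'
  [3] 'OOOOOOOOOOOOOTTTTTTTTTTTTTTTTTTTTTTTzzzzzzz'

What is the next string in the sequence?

Reading off run lengths: O runs 9, 11, 13; T runs 15, 19, 23; z runs 5, 6, 7 — each is linear in n, where the shown terms are n = 3, 4, 5.
Setting n = 6 gives 15, 27, 8 characters in each block.

OOOOOOOOOOOOOOOTTTTTTTTTTTTTTTTTTTTTTTTTTTzzzzzzzz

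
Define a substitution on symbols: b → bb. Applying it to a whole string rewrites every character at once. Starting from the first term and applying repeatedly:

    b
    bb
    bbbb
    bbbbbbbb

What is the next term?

Apply φ to bbbbbbbb symbol by symbol: b→bb, b→bb, b→bb, b→bb, b→bb, b→bb, b→bb, b→bb; joined: bb bb bb bb bb bb bb bb.

bbbbbbbbbbbbbbbb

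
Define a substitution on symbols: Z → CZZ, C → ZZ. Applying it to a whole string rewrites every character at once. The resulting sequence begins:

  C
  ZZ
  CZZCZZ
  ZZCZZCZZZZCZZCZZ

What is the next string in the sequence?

Applying the rule to each of the 16 symbols of ZZCZZCZZZZCZZCZZ gives the pieces CZZ CZZ ZZ CZZ CZZ ZZ CZZ CZZ CZZ CZZ ZZ CZZ CZZ ZZ CZZ CZZ, which concatenate to the answer.

CZZCZZZZCZZCZZZZCZZCZZCZZCZZZZCZZCZZZZCZZCZZ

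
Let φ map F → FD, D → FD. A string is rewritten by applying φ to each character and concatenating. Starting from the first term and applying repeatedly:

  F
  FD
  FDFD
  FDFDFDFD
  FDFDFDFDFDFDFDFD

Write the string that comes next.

FDFDFDFDFDFDFDFDFDFDFDFDFDFDFDFD

φ(FDFDFDFDFDFDFDFD) expands symbol-by-symbol to FD FD FD FD FD FD FD FD FD FD FD FD FD FD FD FD; joining the 16 pieces gives the next term.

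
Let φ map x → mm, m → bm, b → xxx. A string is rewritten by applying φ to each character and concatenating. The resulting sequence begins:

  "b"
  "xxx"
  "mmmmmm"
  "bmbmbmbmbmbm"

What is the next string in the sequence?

xxxbmxxxbmxxxbmxxxbmxxxbmxxxbm

Expanding bmbmbmbmbmbm: b→xxx, m→bm, b→xxx, m→bm, b→xxx, m→bm, b→xxx, m→bm, b→xxx, m→bm, b→xxx, m→bm. Concatenated: xxx bm xxx bm xxx bm xxx bm xxx bm xxx bm.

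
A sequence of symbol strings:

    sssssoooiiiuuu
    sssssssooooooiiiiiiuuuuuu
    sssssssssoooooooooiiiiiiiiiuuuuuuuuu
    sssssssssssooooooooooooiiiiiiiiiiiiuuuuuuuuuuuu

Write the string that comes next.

Reading off run lengths: s runs 5, 7, 9, 11; o runs 3, 6, 9, 12; i runs 3, 6, 9, 12; u runs 3, 6, 9, 12 — each is linear in n (n = 1, 2, …).
Setting n = 5 gives 13, 15, 15, 15 characters in each block.

sssssssssssssoooooooooooooooiiiiiiiiiiiiiiiuuuuuuuuuuuuuuu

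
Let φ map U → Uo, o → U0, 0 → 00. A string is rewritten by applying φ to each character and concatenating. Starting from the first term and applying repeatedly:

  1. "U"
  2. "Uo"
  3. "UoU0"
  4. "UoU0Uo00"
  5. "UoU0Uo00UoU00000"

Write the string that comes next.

Rewriting the 16 symbols of UoU0Uo00UoU00000 one by one yields Uo U0 Uo 00 Uo U0 00 00 Uo U0 Uo 00 00 00 00 00; concatenated:

UoU0Uo00UoU00000UoU0Uo0000000000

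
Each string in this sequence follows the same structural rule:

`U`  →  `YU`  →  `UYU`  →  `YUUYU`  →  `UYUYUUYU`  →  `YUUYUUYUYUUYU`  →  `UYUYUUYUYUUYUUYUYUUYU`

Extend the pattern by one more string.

YUUYUUYUYUUYUUYUYUUYUYUUYUUYUYUUYU

Each term (from the third on) is the two preceding terms concatenated in order: term 3 = U·YU = UYU.
Continuing: YUUYUUYUYUUYU · UYUYUUYUYUUYUUYUYUUYU gives term 8.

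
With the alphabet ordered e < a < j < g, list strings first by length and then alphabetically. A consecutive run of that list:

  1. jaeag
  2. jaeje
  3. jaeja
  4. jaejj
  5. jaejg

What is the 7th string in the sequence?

jaega

Stepping forward 2 times from jaejg: jaejg → jaege, then the target.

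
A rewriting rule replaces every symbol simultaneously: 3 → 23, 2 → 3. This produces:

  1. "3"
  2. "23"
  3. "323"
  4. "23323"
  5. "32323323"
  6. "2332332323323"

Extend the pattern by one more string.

Replace each of the 13 characters of 2332332323323 in place — 3 23 23 3 23 23 3 23 3 23 23 3 23 — and concatenate.

323233232332332323323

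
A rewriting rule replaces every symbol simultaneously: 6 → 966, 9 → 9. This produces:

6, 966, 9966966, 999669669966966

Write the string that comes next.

Rewriting the 15 symbols of 999669669966966 one by one yields 9 9 9 966 966 9 966 966 9 9 966 966 9 966 966; concatenated:

9999669669966966999669669966966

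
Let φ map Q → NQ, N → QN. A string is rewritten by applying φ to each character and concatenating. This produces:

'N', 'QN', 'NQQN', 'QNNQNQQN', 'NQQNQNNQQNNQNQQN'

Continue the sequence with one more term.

Replace each of the 16 characters of NQQNQNNQQNNQNQQN in place — QN NQ NQ QN NQ QN QN NQ NQ QN QN NQ QN NQ NQ QN — and concatenate.

QNNQNQQNNQQNQNNQNQQNQNNQQNNQNQQN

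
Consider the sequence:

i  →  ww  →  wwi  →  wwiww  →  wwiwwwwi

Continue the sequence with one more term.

wwiwwwwiwwiww

Each term (from the third on) is the previous term followed by the one before it: term 3 = ww·i = wwi.
So term 6 is wwiwwwwi·wwiww.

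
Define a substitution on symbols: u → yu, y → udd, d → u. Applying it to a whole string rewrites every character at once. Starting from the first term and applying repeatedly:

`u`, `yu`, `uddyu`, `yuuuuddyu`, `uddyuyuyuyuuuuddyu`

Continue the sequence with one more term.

Applying the rule to each of the 18 symbols of uddyuyuyuyuuuuddyu gives the pieces yu u u udd yu udd yu udd yu udd yu yu yu yu u u udd yu, which concatenate to the answer.

yuuuuddyuuddyuuddyuuddyuyuyuyuuuuddyu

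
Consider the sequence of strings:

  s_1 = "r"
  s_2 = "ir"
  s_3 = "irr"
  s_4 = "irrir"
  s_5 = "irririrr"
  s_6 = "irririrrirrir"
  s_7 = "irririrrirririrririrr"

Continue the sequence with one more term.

irririrrirririrririrrirririrrirrir

From term 3 onward, concatenate the last term with the second-to-last: ir·r = irr, irr·ir = irrir, …
Continuing: irririrrirririrririrr · irririrrirrir gives term 8.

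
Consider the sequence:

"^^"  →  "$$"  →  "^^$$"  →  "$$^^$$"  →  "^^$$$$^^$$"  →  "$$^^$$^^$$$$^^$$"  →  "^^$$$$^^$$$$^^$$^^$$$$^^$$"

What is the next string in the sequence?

From term 3 onward, concatenate the second-to-last term with the last: ^^·$$ = ^^$$, $$·^^$$ = $$^^$$, …
Continuing: $$^^$$^^$$$$^^$$ · ^^$$$$^^$$$$^^$$^^$$$$^^$$ gives term 8.

$$^^$$^^$$$$^^$$^^$$$$^^$$$$^^$$^^$$$$^^$$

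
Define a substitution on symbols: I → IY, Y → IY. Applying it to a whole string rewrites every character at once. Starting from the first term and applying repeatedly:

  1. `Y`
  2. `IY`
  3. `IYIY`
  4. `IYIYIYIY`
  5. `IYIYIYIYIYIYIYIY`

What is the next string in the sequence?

Rewriting the 16 symbols of IYIYIYIYIYIYIYIY one by one yields IY IY IY IY IY IY IY IY IY IY IY IY IY IY IY IY; concatenated:

IYIYIYIYIYIYIYIYIYIYIYIYIYIYIYIY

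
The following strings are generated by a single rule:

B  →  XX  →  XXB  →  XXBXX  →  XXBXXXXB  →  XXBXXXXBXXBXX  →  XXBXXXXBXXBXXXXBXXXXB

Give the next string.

This is a Fibonacci-style word recurrence s(k) = s(k−1)·s(k−2): e.g. XX·B = XXB.
So term 8 is XXBXXXXBXXBXXXXBXXXXB·XXBXXXXBXXBXX.

XXBXXXXBXXBXXXXBXXXXBXXBXXXXBXXBXX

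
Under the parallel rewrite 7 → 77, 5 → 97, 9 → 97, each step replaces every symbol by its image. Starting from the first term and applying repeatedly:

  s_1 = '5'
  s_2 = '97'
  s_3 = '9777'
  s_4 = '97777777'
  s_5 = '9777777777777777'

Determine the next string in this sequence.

Rewriting the 16 symbols of 9777777777777777 one by one yields 97 77 77 77 77 77 77 77 77 77 77 77 77 77 77 77; concatenated:

97777777777777777777777777777777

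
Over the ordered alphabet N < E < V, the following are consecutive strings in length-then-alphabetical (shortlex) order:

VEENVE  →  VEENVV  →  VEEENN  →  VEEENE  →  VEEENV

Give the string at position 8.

VEEEEV

Stepping forward 3 times from VEEENV: VEEENV → VEEEEN → VEEEEE, then the target.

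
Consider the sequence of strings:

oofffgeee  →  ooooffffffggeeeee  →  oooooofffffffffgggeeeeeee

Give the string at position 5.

Each string has the form o^{2n} f^{3n} g^{n} e^{2n+1} (n = 1, 2, …).
For term 5, n = 5, so the run lengths are 10, 15, 5, 11.

oooooooooofffffffffffffffgggggeeeeeeeeeee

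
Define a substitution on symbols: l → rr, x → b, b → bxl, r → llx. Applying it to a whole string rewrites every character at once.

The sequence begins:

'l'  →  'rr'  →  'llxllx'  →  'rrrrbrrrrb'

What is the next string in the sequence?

llxllxllxllxbxlllxllxllxllxbxl

Rewriting each symbol of rrrrbrrrrb: r→llx, r→llx, r→llx, r→llx, b→bxl, r→llx, r→llx, r→llx, r→llx, b→bxl, which concatenates to llx llx llx llx bxl llx llx llx llx bxl.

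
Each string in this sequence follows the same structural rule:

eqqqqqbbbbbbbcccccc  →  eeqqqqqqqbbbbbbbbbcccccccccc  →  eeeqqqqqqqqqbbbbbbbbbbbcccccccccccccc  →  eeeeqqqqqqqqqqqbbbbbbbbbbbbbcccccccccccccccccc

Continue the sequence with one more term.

Term n consists of n-1 e's, followed by 2n+1 q's, followed by 2n+3 b's, followed by 4n-2 c's, where the shown terms are n = 2, 3, 4, 5.
Setting n = 6 gives 5, 13, 15, 22 characters in each block.

eeeeeqqqqqqqqqqqqqbbbbbbbbbbbbbbbcccccccccccccccccccccc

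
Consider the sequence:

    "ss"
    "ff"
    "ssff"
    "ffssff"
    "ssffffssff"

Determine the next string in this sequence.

From term 3 onward, concatenate the second-to-last term with the last: ss·ff = ssff, ff·ssff = ffssff, …
Continuing: ffssff · ssffffssff gives term 6.

ffssffssffffssff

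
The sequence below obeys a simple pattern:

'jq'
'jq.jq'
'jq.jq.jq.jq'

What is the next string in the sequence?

s(k+1) = s(k)·.·s(k) — each term doubles the last with '.' between the halves.
One more doubling of jq.jq.jq.jq gives the answer.

jq.jq.jq.jq.jq.jq.jq.jq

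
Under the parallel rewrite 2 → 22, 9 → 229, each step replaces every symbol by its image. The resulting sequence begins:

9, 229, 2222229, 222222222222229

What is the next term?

2222222222222222222222222222229

Applying the rule to each of the 15 symbols of 222222222222229 gives the pieces 22 22 22 22 22 22 22 22 22 22 22 22 22 22 229, which concatenate to the answer.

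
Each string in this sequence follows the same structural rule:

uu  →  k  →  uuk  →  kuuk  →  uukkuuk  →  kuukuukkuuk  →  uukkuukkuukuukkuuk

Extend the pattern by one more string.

Each term (from the third on) is the two preceding terms concatenated in order: term 3 = uu·k = uuk.
Continuing: kuukuukkuuk · uukkuukkuukuukkuuk gives term 8.

kuukuukkuukuukkuukkuukuukkuuk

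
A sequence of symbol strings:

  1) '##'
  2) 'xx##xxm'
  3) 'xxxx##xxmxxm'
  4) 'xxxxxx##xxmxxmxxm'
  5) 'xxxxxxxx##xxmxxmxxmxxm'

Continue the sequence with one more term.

Each term wraps the previous one in xx on the left and xxm on the right.
So the next term is xx·xxxxxxxx##xxmxxmxxmxxm·xxm.

xxxxxxxxxx##xxmxxmxxmxxmxxm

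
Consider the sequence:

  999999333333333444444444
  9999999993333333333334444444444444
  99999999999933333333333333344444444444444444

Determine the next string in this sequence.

Each string has the form 9^{3n} 3^{3n+3} 4^{4n+1}, where the shown terms are n = 2, 3, 4.
At n = 5 the blocks have lengths 15, 18, 21.

999999999999999333333333333333333444444444444444444444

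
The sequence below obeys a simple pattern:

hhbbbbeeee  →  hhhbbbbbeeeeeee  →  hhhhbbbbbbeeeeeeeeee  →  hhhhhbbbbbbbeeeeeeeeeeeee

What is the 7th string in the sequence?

Term n consists of n+1 h's, followed by n+3 b's, followed by 3n+1 e's (n = 1, 2, …).
At n = 7 the blocks have lengths 8, 10, 22.

hhhhhhhhbbbbbbbbbbeeeeeeeeeeeeeeeeeeeeee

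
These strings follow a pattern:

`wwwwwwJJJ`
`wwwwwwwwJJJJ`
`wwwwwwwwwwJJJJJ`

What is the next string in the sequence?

Term n consists of 2n w's, followed by n J's, where the shown terms are n = 3, 4, 5.
At n = 6 the blocks have lengths 12, 6.

wwwwwwwwwwwwJJJJJJ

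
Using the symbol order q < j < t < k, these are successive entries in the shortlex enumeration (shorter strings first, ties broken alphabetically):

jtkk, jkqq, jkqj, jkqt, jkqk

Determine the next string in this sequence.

The successor of jkqk increments the rightmost position that isn't already k and resets every position after it to q.

jkjq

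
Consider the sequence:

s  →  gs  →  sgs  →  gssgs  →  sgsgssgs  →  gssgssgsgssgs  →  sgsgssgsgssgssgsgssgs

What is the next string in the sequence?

This is a Fibonacci-style word recurrence s(k) = s(k−2)·s(k−1): e.g. s·gs = sgs.
So term 8 is gssgssgsgssgs·sgsgssgsgssgssgsgssgs.

gssgssgsgssgssgsgssgsgssgssgsgssgs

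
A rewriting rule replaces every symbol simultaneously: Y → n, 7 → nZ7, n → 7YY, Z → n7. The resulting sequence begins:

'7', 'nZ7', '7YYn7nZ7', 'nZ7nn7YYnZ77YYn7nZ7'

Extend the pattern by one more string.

7YYn7nZ77YY7YYnZ7nn7YYn7nZ7nZ7nn7YYnZ77YYn7nZ7

Replace each of the 19 characters of nZ7nn7YYnZ77YYn7nZ7 in place — 7YY n7 nZ7 7YY 7YY nZ7 n n 7YY n7 nZ7 nZ7 n n 7YY nZ7 7YY n7 nZ7 — and concatenate.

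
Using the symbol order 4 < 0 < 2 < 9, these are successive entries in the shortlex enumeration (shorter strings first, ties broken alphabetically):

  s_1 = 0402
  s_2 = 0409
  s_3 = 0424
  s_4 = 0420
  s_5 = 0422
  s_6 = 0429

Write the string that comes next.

Find the rightmost character of 0429 below 9, bump it to the next letter, and reset everything to its right to 4.

0494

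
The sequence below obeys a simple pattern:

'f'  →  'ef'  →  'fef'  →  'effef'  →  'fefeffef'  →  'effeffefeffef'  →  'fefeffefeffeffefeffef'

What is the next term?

From term 3 onward, concatenate the second-to-last term with the last: f·ef = fef, ef·fef = effef, …
So term 8 is effeffefeffef·fefeffefeffeffefeffef.

effeffefeffeffefeffefeffeffefeffef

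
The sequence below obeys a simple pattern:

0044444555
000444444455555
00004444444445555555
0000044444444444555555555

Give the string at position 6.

00000004444444444444445555555555555

The n-th term is n 0's then 2n+1 4's then 2n-1 5's, where the shown terms are n = 2, 3, 4, 5.
For term 6, n = 7, so the run lengths are 7, 15, 13.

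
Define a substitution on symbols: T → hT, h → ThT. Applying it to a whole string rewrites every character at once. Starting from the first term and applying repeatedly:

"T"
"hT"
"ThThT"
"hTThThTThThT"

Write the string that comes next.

Expanding hTThThTThThT: h→ThT, T→hT, T→hT, h→ThT, T→hT, h→ThT, T→hT, T→hT, h→ThT, T→hT, h→ThT, T→hT. Concatenated: ThT hT hT ThT hT ThT hT hT ThT hT ThT hT.

ThThThTThThTThThThTThThTThThT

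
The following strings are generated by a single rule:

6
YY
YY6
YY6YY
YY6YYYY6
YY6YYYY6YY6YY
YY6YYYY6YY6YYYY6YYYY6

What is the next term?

YY6YYYY6YY6YYYY6YYYY6YY6YYYY6YY6YY

This is a Fibonacci-style word recurrence s(k) = s(k−1)·s(k−2): e.g. YY·6 = YY6.
The next term joins YY6YYYY6YY6YYYY6YYYY6 and YY6YYYY6YY6YY.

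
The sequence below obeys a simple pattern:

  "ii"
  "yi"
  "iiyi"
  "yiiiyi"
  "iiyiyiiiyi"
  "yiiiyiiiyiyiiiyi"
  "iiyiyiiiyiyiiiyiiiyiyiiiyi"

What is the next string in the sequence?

yiiiyiiiyiyiiiyiiiyiyiiiyiyiiiyiiiyiyiiiyi

Each term (from the third on) is the two preceding terms concatenated in order: term 3 = ii·yi = iiyi.
The next term joins yiiiyiiiyiyiiiyi and iiyiyiiiyiyiiiyiiiyiyiiiyi.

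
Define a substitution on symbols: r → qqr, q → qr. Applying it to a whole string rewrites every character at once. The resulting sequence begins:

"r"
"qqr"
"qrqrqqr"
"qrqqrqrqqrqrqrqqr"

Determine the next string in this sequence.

qrqqrqrqrqqrqrqqrqrqrqqrqrqqrqrqqrqrqrqqr

Replace each of the 17 characters of qrqqrqrqqrqrqrqqr in place — qr qqr qr qr qqr qr qqr qr qr qqr qr qqr qr qqr qr qr qqr — and concatenate.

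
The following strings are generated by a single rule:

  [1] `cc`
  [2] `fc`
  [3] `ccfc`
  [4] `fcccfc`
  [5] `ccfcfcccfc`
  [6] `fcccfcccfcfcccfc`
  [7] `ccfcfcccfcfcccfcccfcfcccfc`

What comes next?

fcccfcccfcfcccfcccfcfcccfcfcccfcccfcfcccfc

Each term (from the third on) is the two preceding terms concatenated in order: term 3 = cc·fc = ccfc.
Continuing: fcccfcccfcfcccfc · ccfcfcccfcfcccfcccfcfcccfc gives term 8.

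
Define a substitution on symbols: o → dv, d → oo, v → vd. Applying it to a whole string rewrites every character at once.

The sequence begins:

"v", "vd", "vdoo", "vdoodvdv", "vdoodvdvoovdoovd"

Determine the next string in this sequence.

vdoodvdvoovdoovddvdvvdoodvdvvdoo

Applying the rule to each of the 16 symbols of vdoodvdvoovdoovd gives the pieces vd oo dv dv oo vd oo vd dv dv vd oo dv dv vd oo, which concatenate to the answer.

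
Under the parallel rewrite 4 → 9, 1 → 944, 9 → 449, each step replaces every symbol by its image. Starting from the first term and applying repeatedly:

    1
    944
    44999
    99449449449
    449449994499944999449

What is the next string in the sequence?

Replace each of the 21 characters of 449449994499944999449 in place — 9 9 449 9 9 449 449 449 9 9 449 449 449 9 9 449 449 449 9 9 449 — and concatenate.

9944999449449449994494494499944944944999449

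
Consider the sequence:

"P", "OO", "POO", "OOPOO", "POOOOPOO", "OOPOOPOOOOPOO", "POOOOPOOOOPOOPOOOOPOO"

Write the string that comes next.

Each term (from the third on) is the two preceding terms concatenated in order: term 3 = P·OO = POO.
Continuing: OOPOOPOOOOPOO · POOOOPOOOOPOOPOOOOPOO gives term 8.

OOPOOPOOOOPOOPOOOOPOOOOPOOPOOOOPOO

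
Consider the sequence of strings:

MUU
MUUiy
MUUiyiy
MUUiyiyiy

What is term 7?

Each term is the previous one with iy appended.
From MUUiyiyiy, 3 further steps: MUUiyiyiy → MUUiyiyiyiy → MUUiyiyiyiyiy → (answer).

MUUiyiyiyiyiyiy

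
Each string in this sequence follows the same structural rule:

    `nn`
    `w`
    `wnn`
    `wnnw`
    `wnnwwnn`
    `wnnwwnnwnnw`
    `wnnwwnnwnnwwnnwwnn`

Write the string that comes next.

Each term (from the third on) is the previous term followed by the one before it: term 3 = w·nn = wnn.
The next term joins wnnwwnnwnnwwnnwwnn and wnnwwnnwnnw.

wnnwwnnwnnwwnnwwnnwnnwwnnwnnw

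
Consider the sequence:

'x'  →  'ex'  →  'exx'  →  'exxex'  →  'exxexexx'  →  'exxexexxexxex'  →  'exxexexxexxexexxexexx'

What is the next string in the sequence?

From term 3 onward, concatenate the last term with the second-to-last: ex·x = exx, exx·ex = exxex, …
Continuing: exxexexxexxexexxexexx · exxexexxexxex gives term 8.

exxexexxexxexexxexexxexxexexxexxex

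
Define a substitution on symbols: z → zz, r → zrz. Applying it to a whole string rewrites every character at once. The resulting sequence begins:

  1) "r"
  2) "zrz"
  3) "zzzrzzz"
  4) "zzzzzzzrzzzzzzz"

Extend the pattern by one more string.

zzzzzzzzzzzzzzzrzzzzzzzzzzzzzzz

Applying the rule to each of the 15 symbols of zzzzzzzrzzzzzzz gives the pieces zz zz zz zz zz zz zz zrz zz zz zz zz zz zz zz, which concatenate to the answer.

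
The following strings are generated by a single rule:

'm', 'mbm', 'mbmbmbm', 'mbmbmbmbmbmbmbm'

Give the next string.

Every step duplicates the string with 'b' between the halves.
One more doubling of mbmbmbmbmbmbmbm gives the answer.

mbmbmbmbmbmbmbmbmbmbmbmbmbmbmbm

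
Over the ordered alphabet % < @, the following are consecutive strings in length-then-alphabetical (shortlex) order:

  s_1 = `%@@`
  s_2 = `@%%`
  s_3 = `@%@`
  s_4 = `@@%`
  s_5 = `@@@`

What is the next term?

%%%%

After @@@ the length-3 strings are exhausted; the first length-4 string is 4 copies of %.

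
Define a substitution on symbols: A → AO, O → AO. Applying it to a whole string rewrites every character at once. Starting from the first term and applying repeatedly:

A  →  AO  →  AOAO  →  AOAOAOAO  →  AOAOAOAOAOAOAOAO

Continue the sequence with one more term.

Rewriting the 16 symbols of AOAOAOAOAOAOAOAO one by one yields AO AO AO AO AO AO AO AO AO AO AO AO AO AO AO AO; concatenated:

AOAOAOAOAOAOAOAOAOAOAOAOAOAOAOAO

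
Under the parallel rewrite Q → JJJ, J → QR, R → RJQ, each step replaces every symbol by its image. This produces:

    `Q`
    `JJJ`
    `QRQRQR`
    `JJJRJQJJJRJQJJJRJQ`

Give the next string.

QRQRQRRJQQRJJJQRQRQRRJQQRJJJQRQRQRRJQQRJJJ

Applying the rule to each of the 18 symbols of JJJRJQJJJRJQJJJRJQ gives the pieces QR QR QR RJQ QR JJJ QR QR QR RJQ QR JJJ QR QR QR RJQ QR JJJ, which concatenate to the answer.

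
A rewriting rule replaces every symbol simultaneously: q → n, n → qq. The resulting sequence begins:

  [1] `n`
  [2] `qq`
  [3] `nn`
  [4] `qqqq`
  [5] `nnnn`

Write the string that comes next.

qqqqqqqq

Expanding nnnn: n→qq, n→qq, n→qq, n→qq. Concatenated: qq qq qq qq.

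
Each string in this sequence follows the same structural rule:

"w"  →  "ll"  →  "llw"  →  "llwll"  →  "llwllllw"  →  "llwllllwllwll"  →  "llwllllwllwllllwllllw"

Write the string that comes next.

llwllllwllwllllwllllwllwllllwllwll

From term 3 onward, concatenate the last term with the second-to-last: ll·w = llw, llw·ll = llwll, …
So term 8 is llwllllwllwllllwllllw·llwllllwllwll.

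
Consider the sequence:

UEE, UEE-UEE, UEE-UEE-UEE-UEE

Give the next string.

UEE-UEE-UEE-UEE-UEE-UEE-UEE-UEE

Every step duplicates the string with '-' between the halves.
One more doubling of UEE-UEE-UEE-UEE gives the answer.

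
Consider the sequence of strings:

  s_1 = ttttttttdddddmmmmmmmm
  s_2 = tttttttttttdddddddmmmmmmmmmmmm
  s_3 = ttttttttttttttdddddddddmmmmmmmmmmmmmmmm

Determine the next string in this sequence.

tttttttttttttttttdddddddddddmmmmmmmmmmmmmmmmmmmm

Each string has the form t^{3n+2} d^{2n+1} m^{4n}, where the shown terms are n = 2, 3, 4.
Setting n = 5 gives 17, 11, 20 characters in each block.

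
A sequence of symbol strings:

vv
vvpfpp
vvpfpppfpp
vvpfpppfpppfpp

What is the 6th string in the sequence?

vvpfpppfpppfpppfpppfpp

The strings grow by a fixed suffix pfpp each time.
From vvpfpppfpppfpp, 2 further steps: vvpfpppfpppfpp → vvpfpppfpppfpppfpp → (answer).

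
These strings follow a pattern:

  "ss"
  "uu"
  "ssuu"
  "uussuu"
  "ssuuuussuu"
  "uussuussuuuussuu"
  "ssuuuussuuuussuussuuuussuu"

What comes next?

Each term (from the third on) is the two preceding terms concatenated in order: term 3 = ss·uu = ssuu.
So term 8 is uussuussuuuussuu·ssuuuussuuuussuussuuuussuu.

uussuussuuuussuussuuuussuuuussuussuuuussuu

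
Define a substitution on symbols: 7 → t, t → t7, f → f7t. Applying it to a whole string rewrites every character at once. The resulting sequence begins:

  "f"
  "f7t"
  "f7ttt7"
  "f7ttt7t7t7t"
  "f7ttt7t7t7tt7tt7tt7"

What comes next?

φ(f7ttt7t7t7tt7tt7tt7) expands symbol-by-symbol to f7t t t7 t7 t7 t t7 t t7 t t7 t7 t t7 t7 t t7 t7 t; joining the 19 pieces gives the next term.

f7ttt7t7t7tt7tt7tt7t7tt7t7tt7t7t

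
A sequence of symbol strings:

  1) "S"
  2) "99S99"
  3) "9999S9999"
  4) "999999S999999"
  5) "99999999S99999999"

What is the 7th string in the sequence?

Every step adds 99 to the front and 99 to the end of the previous string.
From 99999999S99999999, 2 further steps: 99999999S99999999 → 9999999999S9999999999 → (answer).

999999999999S999999999999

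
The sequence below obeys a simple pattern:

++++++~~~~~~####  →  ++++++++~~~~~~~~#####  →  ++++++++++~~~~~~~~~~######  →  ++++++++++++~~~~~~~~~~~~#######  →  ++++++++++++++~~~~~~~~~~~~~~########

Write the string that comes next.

Term n consists of 2n+2 +'s, followed by 2n+2 ~'s, followed by n+2 #'s, where the shown terms are n = 2, 3, 4, 5, 6.
At n = 7 the blocks have lengths 16, 16, 9.

++++++++++++++++~~~~~~~~~~~~~~~~#########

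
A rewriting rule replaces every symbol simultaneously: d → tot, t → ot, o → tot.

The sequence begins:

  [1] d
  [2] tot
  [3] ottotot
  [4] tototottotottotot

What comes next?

φ(tototottotottotot) expands symbol-by-symbol to ot tot ot tot ot tot ot ot tot ot tot ot ot tot ot tot ot; joining the 17 pieces gives the next term.

ottotottotottototottotottototottotottotot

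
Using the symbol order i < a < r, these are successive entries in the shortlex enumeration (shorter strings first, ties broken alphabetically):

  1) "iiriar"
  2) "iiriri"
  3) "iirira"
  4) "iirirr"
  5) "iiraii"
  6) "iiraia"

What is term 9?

iiraaa

Continuing the enumeration 3 steps past iiraia: iiraia → iirair → iiraai → (answer).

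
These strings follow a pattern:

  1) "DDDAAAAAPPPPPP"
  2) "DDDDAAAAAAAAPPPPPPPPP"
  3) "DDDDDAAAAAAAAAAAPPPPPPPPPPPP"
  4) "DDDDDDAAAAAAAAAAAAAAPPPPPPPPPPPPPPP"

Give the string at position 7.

DDDDDDDDDAAAAAAAAAAAAAAAAAAAAAAAPPPPPPPPPPPPPPPPPPPPPPPP

Reading off run lengths: D runs 3, 4, 5, 6; A runs 5, 8, 11, 14; P runs 6, 9, 12, 15 — each is linear in n (n = 1, 2, …).
For term 7, n = 7, so the run lengths are 9, 23, 24.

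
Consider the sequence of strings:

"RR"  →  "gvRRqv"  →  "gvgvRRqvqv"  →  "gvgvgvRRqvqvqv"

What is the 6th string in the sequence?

Every step adds gv to the front and qv to the end of the previous string.
From gvgvgvRRqvqvqv, 2 further steps: gvgvgvRRqvqvqv → gvgvgvgvRRqvqvqvqv → (answer).

gvgvgvgvgvRRqvqvqvqvqv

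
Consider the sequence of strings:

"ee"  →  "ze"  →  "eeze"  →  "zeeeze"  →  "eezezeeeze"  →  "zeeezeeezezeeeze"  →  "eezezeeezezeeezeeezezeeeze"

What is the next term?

From term 3 onward, concatenate the second-to-last term with the last: ee·ze = eeze, ze·eeze = zeeeze, …
The next term joins zeeezeeezezeeeze and eezezeeezezeeezeeezezeeeze.

zeeezeeezezeeezeeezezeeezezeeezeeezezeeeze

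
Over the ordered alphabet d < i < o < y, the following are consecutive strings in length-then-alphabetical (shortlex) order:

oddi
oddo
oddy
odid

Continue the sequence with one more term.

odii

Find the rightmost character of odid below y, bump it to the next letter, and reset everything to its right to d.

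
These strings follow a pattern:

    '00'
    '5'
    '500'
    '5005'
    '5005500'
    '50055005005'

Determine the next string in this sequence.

500550050055005500

Each term (from the third on) is the previous term followed by the one before it: term 3 = 5·00 = 500.
The next term joins 50055005005 and 5005500.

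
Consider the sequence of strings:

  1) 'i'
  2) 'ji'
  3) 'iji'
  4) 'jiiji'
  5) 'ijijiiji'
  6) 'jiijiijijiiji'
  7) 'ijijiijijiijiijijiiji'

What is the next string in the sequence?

jiijiijijiijiijijiijijiijiijijiiji

From term 3 onward, concatenate the second-to-last term with the last: i·ji = iji, ji·iji = jiiji, …
Continuing: jiijiijijiiji · ijijiijijiijiijijiiji gives term 8.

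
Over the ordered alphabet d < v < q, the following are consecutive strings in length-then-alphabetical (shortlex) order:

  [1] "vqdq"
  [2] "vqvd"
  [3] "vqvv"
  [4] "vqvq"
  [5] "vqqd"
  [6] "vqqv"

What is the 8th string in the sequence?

Continuing the enumeration 2 steps past vqqv: vqqv → vqqq → (answer).

qddd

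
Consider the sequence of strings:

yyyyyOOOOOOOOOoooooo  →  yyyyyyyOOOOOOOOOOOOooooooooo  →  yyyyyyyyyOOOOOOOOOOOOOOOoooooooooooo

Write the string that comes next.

Reading off run lengths: y runs 5, 7, 9; O runs 9, 12, 15; o runs 6, 9, 12 — each is linear in n, where the shown terms are n = 2, 3, 4.
For the next term, n = 5, so the run lengths are 11, 18, 15.

yyyyyyyyyyyOOOOOOOOOOOOOOOOOOooooooooooooooo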